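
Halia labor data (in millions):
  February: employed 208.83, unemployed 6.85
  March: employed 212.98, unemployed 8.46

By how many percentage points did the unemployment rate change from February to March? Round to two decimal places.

The unemployment rate changed by +0.64 percentage points.

February: labor force = 208.83 + 6.85 = 215.68; u = 6.85/215.68 = 3.18%.
March: labor force = 212.98 + 8.46 = 221.44; u = 8.46/221.44 = 3.82%.
Change = 3.82% − 3.18% = +0.64 pp.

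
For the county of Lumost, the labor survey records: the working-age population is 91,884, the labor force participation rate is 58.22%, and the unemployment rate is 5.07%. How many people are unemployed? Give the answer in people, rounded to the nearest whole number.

Labor force = 0.5822 × 91,884 = 53,495.
Unemployed = 0.0507 × 53,495 ≈ 2,712.

About 2,712 are unemployed.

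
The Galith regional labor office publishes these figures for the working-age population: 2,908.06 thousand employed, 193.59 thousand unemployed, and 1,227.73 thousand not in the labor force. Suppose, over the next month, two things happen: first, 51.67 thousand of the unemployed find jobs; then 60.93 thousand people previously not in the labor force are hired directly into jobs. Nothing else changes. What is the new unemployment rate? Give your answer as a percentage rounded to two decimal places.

New unemployment rate ≈ 4.49%.

Initially, labor force = 2,908.06 + 193.59 = 3,101.65 thousand, so u = 193.59/3,101.65 = 6.24%.
After the first change, unemployed falls and employed rises by 51.67; labor force unchanged → E = 2,959.73, U = 141.92, labor force = 3,101.65 thousand.
After the second change, employed and labor force both rise by 60.93; unemployed unchanged → E = 3,020.66, U = 141.92, labor force = 3,162.58 thousand.
New unemployment rate = 141.92 / 3,162.58 = 4.49%.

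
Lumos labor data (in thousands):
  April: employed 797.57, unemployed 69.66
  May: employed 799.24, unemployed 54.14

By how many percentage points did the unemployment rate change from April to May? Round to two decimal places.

April: labor force = 797.57 + 69.66 = 867.23; u = 69.66/867.23 = 8.03%.
May: labor force = 799.24 + 54.14 = 853.38; u = 54.14/853.38 = 6.34%.
Change = 6.34% − 8.03% = −1.69 pp.

The unemployment rate changed by −1.69 percentage points.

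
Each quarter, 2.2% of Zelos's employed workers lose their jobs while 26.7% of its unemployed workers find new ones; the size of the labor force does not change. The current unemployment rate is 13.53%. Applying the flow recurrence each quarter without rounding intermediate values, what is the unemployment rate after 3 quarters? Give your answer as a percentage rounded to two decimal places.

With a fixed labor force, u_{t+1} = u_t + s·(1−u_t) − f·u_t = u_t·(1−s−f) + s.
Here 1−s−f = 0.711 and s = 0.022.
u_1 = 0.135300 × 0.711 + 0.022 = 0.118198.
u_2 = 0.118198 × 0.711 + 0.022 = 0.106039.
u_3 = 0.106039 × 0.711 + 0.022 = 0.097394.

Unemployment rate after three quarters ≈ 9.74%.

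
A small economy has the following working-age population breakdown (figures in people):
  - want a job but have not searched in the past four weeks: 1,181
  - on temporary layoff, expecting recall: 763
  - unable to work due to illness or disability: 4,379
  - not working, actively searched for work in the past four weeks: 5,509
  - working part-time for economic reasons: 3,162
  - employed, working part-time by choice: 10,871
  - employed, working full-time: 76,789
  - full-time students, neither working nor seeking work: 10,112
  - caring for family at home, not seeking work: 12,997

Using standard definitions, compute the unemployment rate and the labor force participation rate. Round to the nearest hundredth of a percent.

Employed = 3,162 + 10,871 + 76,789 = 90,822 (anyone who worked, including part-time for economic reasons, counts as employed).
Unemployed = 763 + 5,509 = 6,272 (jobless and actively searching, or on temporary layoff).
Labor force = 90,822 + 6,272 = 97,094.
Not in labor force = 1,181 + 4,379 + 10,112 + 12,997 = 28,669 (those not working and not actively searching are outside the labor force — including those who want a job but have given up searching).
Civilian working-age population = 97,094 + 28,669 = 125,763.
Unemployment rate = 6,272 / 97,094 = 6.46%.
Labor force participation rate = 97,094 / 125,763 = 77.20%.

Unemployment rate ≈ 6.46%; labor force participation rate ≈ 77.20%.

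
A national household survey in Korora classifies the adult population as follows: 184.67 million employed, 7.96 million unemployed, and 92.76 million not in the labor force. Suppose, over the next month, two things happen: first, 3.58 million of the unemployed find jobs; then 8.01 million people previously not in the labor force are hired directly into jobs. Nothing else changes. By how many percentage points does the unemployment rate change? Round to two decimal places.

The unemployment rate changes by −1.95 percentage points.

Initially, labor force = 184.67 + 7.96 = 192.63 million, so u = 7.96/192.63 = 4.13%.
After the first change, unemployed falls and employed rises by 3.58; labor force unchanged → E = 188.25, U = 4.38, labor force = 192.63 million.
After the second change, employed and labor force both rise by 8.01; unemployed unchanged → E = 196.26, U = 4.38, labor force = 200.64 million.
New unemployment rate = 4.38 / 200.64 = 2.18%.
Change = 2.18% − 4.13% = −1.95 percentage points.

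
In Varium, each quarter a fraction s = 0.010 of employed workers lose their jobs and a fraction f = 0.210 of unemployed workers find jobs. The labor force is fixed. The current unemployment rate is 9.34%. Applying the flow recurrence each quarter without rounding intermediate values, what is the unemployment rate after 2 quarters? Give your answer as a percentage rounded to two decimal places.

Unemployment rate after two quarters ≈ 7.46%.

With a fixed labor force, u_{t+1} = u_t + s·(1−u_t) − f·u_t = u_t·(1−s−f) + s.
Here 1−s−f = 0.780 and s = 0.010.
u_1 = 0.093400 × 0.780 + 0.010 = 0.082852.
u_2 = 0.082852 × 0.780 + 0.010 = 0.074625.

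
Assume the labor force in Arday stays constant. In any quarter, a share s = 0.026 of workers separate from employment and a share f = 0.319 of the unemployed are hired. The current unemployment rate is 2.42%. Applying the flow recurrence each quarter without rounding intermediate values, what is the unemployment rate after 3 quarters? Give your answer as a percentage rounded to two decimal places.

Unemployment rate after three quarters ≈ 6.10%.

With a fixed labor force, u_{t+1} = u_t + s·(1−u_t) − f·u_t = u_t·(1−s−f) + s.
Here 1−s−f = 0.655 and s = 0.026.
u_1 = 0.024200 × 0.655 + 0.026 = 0.041851.
u_2 = 0.041851 × 0.655 + 0.026 = 0.053412.
u_3 = 0.053412 × 0.655 + 0.026 = 0.060985.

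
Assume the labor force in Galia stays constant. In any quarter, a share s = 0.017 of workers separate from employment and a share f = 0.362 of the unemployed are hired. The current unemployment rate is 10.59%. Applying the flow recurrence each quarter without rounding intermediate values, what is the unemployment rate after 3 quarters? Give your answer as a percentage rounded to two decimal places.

Unemployment rate after three quarters ≈ 5.95%.

With a fixed labor force, u_{t+1} = u_t + s·(1−u_t) − f·u_t = u_t·(1−s−f) + s.
Here 1−s−f = 0.621 and s = 0.017.
u_1 = 0.105900 × 0.621 + 0.017 = 0.082764.
u_2 = 0.082764 × 0.621 + 0.017 = 0.068396.
u_3 = 0.068396 × 0.621 + 0.017 = 0.059474.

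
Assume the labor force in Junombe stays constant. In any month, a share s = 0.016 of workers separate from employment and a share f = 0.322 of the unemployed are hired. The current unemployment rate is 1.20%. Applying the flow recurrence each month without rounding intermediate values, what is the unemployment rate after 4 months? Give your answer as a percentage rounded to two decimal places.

With a fixed labor force, u_{t+1} = u_t + s·(1−u_t) − f·u_t = u_t·(1−s−f) + s.
Here 1−s−f = 0.662 and s = 0.016.
u_1 = 0.012000 × 0.662 + 0.016 = 0.023944.
u_2 = 0.023944 × 0.662 + 0.016 = 0.031851.
u_3 = 0.031851 × 0.662 + 0.016 = 0.037085.
u_4 = 0.037085 × 0.662 + 0.016 = 0.040550.

Unemployment rate after four months ≈ 4.06%.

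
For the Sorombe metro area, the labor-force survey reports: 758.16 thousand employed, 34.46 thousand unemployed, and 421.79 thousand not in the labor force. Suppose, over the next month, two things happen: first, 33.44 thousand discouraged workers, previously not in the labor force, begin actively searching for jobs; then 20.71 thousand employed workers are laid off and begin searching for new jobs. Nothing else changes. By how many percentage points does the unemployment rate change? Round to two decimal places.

The unemployment rate changes by +6.38 percentage points.

Initially, labor force = 758.16 + 34.46 = 792.62 thousand, so u = 34.46/792.62 = 4.35%.
After the first change, unemployed and labor force both rise by 33.44 → E = 758.16, U = 67.90, labor force = 826.06 thousand.
After the second change, employed falls and unemployed rises by 20.71; labor force unchanged → E = 737.45, U = 88.61, labor force = 826.06 thousand.
New unemployment rate = 88.61 / 826.06 = 10.73%.
Change = 10.73% − 4.35% = +6.38 percentage points.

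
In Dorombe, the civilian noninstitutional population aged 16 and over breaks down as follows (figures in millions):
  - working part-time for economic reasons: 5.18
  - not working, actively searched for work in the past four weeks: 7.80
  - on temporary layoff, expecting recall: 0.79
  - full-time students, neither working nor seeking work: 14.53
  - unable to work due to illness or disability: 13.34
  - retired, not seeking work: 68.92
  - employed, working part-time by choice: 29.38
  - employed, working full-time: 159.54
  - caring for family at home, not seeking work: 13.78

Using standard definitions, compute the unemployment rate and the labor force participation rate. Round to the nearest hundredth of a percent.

Unemployment rate ≈ 4.24%; labor force participation rate ≈ 64.70%.

Employed = 5.18 + 29.38 + 159.54 = 194.10 million (anyone who worked, including part-time for economic reasons, counts as employed).
Unemployed = 7.80 + 0.79 = 8.59 million (jobless and actively searching, or on temporary layoff).
Labor force = 194.10 + 8.59 = 202.69 million.
Not in labor force = 14.53 + 13.34 + 68.92 + 13.78 = 110.57 million (those not working and not actively searching are outside the labor force).
Civilian working-age population = 202.69 + 110.57 = 313.26 million.
Unemployment rate = 8.59 / 202.69 = 4.24%.
Labor force participation rate = 202.69 / 313.26 = 64.70%.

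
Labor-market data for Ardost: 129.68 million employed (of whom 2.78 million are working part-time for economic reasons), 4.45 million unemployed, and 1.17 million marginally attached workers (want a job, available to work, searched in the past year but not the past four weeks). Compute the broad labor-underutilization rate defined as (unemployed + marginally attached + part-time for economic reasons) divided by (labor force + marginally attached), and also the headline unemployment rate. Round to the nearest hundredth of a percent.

Labor force = 129.68 + 4.45 = 134.13 million.
Numerator = 4.45 + 1.17 + 2.78 = 8.40 million.
Denominator = 134.13 + 1.17 = 135.30 million.
Broad rate = 8.40 / 135.30 = 6.21%.
Headline unemployment rate = 4.45 / 134.13 = 3.32%.

Broad underutilization rate ≈ 6.21%; headline unemployment rate ≈ 3.32%.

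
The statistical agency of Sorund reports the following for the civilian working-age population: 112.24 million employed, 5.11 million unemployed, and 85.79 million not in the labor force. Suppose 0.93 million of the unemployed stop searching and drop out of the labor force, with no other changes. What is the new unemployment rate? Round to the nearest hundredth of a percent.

New unemployment rate ≈ 3.59%.

Initially, labor force = 112.24 + 5.11 = 117.35 million, so u = 5.11/117.35 = 4.35%.
After the change, unemployed and labor force both fall by 0.93 → E = 112.24, U = 4.18, labor force = 116.42 million.
New unemployment rate = 4.18 / 116.42 = 3.59%.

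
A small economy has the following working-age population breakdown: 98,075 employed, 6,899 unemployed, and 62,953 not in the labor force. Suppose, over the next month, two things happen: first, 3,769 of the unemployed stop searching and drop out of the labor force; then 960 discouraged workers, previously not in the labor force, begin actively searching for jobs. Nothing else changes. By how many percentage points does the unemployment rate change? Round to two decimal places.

Initially, labor force = 98,075 + 6,899 = 104,974, so u = 6,899/104,974 = 6.57%.
After the first change, unemployed and labor force both fall by 3,769 → E = 98,075, U = 3,130, labor force = 101,205.
After the second change, unemployed and labor force both rise by 960 → E = 98,075, U = 4,090, labor force = 102,165.
New unemployment rate = 4,090 / 102,165 = 4.00%.
Change = 4.00% − 6.57% = −2.57 percentage points.

The unemployment rate changes by −2.57 percentage points.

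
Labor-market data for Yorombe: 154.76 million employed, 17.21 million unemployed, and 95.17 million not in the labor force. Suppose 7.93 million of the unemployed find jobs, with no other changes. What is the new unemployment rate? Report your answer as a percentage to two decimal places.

New unemployment rate ≈ 5.40%.

Initially, labor force = 154.76 + 17.21 = 171.97 million, so u = 17.21/171.97 = 10.01%.
After the change, unemployed falls and employed rises by 7.93; labor force unchanged → E = 162.69, U = 9.28, labor force = 171.97 million.
New unemployment rate = 9.28 / 171.97 = 5.40%.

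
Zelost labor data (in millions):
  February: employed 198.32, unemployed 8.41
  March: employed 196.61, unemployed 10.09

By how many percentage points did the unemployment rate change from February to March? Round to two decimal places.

February: labor force = 198.32 + 8.41 = 206.73; u = 8.41/206.73 = 4.07%.
March: labor force = 196.61 + 10.09 = 206.70; u = 10.09/206.70 = 4.88%.
Change = 4.88% − 4.07% = +0.81 pp.

The unemployment rate changed by +0.81 percentage points.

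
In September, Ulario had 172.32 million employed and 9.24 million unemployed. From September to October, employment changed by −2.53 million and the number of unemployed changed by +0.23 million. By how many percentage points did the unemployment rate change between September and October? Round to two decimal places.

The unemployment rate changed by +0.19 percentage points.

September: labor force = 172.32 + 9.24 = 181.56; u = 9.24/181.56 = 5.09%.
October: labor force = 169.79 + 9.47 = 179.26; u = 9.47/179.26 = 5.28%.
Change = 5.28% − 5.09% = +0.19 pp.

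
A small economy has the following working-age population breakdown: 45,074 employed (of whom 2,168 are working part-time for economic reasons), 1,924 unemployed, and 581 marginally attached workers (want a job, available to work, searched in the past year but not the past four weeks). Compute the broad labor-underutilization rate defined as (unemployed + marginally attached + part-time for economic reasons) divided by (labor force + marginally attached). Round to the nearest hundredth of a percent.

Labor force = 45,074 + 1,924 = 46,998.
Numerator = 1,924 + 581 + 2,168 = 4,673.
Denominator = 46,998 + 581 = 47,579.
Broad rate = 4,673 / 47,579 = 9.82%.

Broad underutilization rate ≈ 9.82%.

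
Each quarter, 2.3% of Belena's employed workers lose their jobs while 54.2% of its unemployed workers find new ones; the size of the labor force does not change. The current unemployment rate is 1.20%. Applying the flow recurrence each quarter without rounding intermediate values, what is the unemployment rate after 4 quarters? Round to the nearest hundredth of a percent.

With a fixed labor force, u_{t+1} = u_t + s·(1−u_t) − f·u_t = u_t·(1−s−f) + s.
Here 1−s−f = 0.435 and s = 0.023.
u_1 = 0.012000 × 0.435 + 0.023 = 0.028220.
u_2 = 0.028220 × 0.435 + 0.023 = 0.035276.
u_3 = 0.035276 × 0.435 + 0.023 = 0.038345.
u_4 = 0.038345 × 0.435 + 0.023 = 0.039680.

Unemployment rate after four quarters ≈ 3.97%.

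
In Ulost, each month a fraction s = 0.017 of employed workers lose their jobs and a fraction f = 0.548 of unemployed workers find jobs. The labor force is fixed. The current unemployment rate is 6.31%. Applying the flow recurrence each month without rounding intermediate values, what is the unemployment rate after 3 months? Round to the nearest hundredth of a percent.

Unemployment rate after three months ≈ 3.28%.

With a fixed labor force, u_{t+1} = u_t + s·(1−u_t) − f·u_t = u_t·(1−s−f) + s.
Here 1−s−f = 0.435 and s = 0.017.
u_1 = 0.063100 × 0.435 + 0.017 = 0.044449.
u_2 = 0.044449 × 0.435 + 0.017 = 0.036335.
u_3 = 0.036335 × 0.435 + 0.017 = 0.032806.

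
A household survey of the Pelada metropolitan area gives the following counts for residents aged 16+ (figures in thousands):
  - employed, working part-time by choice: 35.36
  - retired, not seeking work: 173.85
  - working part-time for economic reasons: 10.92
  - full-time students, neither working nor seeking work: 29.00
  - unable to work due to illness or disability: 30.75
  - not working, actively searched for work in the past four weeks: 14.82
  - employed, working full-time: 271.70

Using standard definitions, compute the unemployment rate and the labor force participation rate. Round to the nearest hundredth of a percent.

Unemployment rate ≈ 4.45%; labor force participation rate ≈ 58.76%.

Employed = 35.36 + 10.92 + 271.70 = 317.98 thousand (anyone who worked, including part-time for economic reasons, counts as employed).
Unemployed = 14.82 thousand.
Labor force = 317.98 + 14.82 = 332.80 thousand.
Not in labor force = 173.85 + 29.00 + 30.75 = 233.60 thousand (those not working and not actively searching are outside the labor force).
Civilian working-age population = 332.80 + 233.60 = 566.40 thousand.
Unemployment rate = 14.82 / 332.80 = 4.45%.
Labor force participation rate = 332.80 / 566.40 = 58.76%.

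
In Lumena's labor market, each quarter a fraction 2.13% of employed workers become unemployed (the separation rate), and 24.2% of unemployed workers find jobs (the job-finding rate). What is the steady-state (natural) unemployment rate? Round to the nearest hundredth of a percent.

Steady-state unemployment rate ≈ 8.09%.

At steady state the flows balance: s·E = f·U, so U/(E+U) = s/(s+f).
u* = 2.13 / (2.13 + 24.2) = 2.13 / 26.33 = 8.09%.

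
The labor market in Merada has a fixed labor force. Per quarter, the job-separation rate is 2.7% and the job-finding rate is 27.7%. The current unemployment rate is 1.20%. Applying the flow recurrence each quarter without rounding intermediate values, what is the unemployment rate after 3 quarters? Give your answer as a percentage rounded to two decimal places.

With a fixed labor force, u_{t+1} = u_t + s·(1−u_t) − f·u_t = u_t·(1−s−f) + s.
Here 1−s−f = 0.696 and s = 0.027.
u_1 = 0.012000 × 0.696 + 0.027 = 0.035352.
u_2 = 0.035352 × 0.696 + 0.027 = 0.051605.
u_3 = 0.051605 × 0.696 + 0.027 = 0.062917.

Unemployment rate after three quarters ≈ 6.29%.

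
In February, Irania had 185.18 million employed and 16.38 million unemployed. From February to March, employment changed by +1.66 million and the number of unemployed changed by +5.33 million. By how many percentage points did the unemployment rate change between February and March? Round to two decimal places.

The unemployment rate changed by +2.28 percentage points.

February: labor force = 185.18 + 16.38 = 201.56; u = 16.38/201.56 = 8.13%.
March: labor force = 186.84 + 21.71 = 208.55; u = 21.71/208.55 = 10.41%.
Change = 10.41% − 8.13% = +2.28 pp.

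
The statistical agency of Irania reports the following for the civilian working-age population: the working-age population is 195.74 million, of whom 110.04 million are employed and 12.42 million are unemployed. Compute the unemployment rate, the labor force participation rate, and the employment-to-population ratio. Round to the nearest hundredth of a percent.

Unemployment rate ≈ 10.14%; labor force participation rate ≈ 62.56%; employment-population ratio ≈ 56.22%.

Labor force = employed + unemployed = 110.04 + 12.42 = 122.46 million.
Unemployment rate = 12.42 / 122.46 = 10.14%.
Labor force participation rate = 122.46 / 195.74 = 62.56%.
Employment-population ratio = 110.04 / 195.74 = 56.22%.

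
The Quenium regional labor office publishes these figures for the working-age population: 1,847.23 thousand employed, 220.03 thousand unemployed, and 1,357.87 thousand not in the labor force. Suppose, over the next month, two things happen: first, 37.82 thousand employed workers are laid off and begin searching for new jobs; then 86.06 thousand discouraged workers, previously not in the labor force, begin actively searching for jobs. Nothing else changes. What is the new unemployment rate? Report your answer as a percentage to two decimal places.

New unemployment rate ≈ 15.97%.

Initially, labor force = 1,847.23 + 220.03 = 2,067.26 thousand, so u = 220.03/2,067.26 = 10.64%.
After the first change, employed falls and unemployed rises by 37.82; labor force unchanged → E = 1,809.41, U = 257.85, labor force = 2,067.26 thousand.
After the second change, unemployed and labor force both rise by 86.06 → E = 1,809.41, U = 343.91, labor force = 2,153.32 thousand.
New unemployment rate = 343.91 / 2,153.32 = 15.97%.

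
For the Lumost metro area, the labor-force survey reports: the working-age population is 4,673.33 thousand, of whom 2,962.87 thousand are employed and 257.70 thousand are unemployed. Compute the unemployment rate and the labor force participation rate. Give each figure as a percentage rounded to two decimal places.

Unemployment rate ≈ 8.00%; labor force participation rate ≈ 68.91%.

Labor force = employed + unemployed = 2,962.87 + 257.70 = 3,220.57 thousand.
Unemployment rate = 257.70 / 3,220.57 = 8.00%.
Labor force participation rate = 3,220.57 / 4,673.33 = 68.91%.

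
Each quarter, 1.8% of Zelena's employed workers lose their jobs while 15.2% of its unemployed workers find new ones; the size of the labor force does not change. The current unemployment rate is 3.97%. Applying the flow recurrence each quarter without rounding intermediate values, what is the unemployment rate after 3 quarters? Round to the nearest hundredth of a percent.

With a fixed labor force, u_{t+1} = u_t + s·(1−u_t) − f·u_t = u_t·(1−s−f) + s.
Here 1−s−f = 0.830 and s = 0.018.
u_1 = 0.039700 × 0.830 + 0.018 = 0.050951.
u_2 = 0.050951 × 0.830 + 0.018 = 0.060289.
u_3 = 0.060289 × 0.830 + 0.018 = 0.068040.

Unemployment rate after three quarters ≈ 6.80%.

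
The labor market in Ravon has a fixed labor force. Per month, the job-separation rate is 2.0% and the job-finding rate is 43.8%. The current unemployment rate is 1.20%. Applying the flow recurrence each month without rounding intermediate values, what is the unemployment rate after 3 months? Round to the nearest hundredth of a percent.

With a fixed labor force, u_{t+1} = u_t + s·(1−u_t) − f·u_t = u_t·(1−s−f) + s.
Here 1−s−f = 0.542 and s = 0.020.
u_1 = 0.012000 × 0.542 + 0.020 = 0.026504.
u_2 = 0.026504 × 0.542 + 0.020 = 0.034365.
u_3 = 0.034365 × 0.542 + 0.020 = 0.038626.

Unemployment rate after three months ≈ 3.86%.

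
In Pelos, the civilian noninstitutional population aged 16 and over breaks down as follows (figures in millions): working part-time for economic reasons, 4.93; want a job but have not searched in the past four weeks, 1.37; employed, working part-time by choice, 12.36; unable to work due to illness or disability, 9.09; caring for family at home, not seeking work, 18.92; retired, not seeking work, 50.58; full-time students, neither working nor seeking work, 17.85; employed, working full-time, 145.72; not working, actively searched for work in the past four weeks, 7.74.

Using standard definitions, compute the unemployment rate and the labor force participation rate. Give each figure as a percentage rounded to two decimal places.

Unemployment rate ≈ 4.53%; labor force participation rate ≈ 63.58%.

Employed = 4.93 + 12.36 + 145.72 = 163.01 million (anyone who worked, including part-time for economic reasons, counts as employed).
Unemployed = 7.74 million.
Labor force = 163.01 + 7.74 = 170.75 million.
Not in labor force = 1.37 + 9.09 + 18.92 + 50.58 + 17.85 = 97.81 million (those not working and not actively searching are outside the labor force — including those who want a job but have given up searching).
Civilian working-age population = 170.75 + 97.81 = 268.56 million.
Unemployment rate = 7.74 / 170.75 = 4.53%.
Labor force participation rate = 170.75 / 268.56 = 63.58%.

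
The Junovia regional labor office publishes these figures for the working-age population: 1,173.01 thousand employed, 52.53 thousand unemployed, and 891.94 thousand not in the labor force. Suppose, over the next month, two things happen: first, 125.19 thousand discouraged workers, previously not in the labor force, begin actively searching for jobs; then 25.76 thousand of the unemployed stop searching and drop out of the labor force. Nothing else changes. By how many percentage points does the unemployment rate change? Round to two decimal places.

Initially, labor force = 1,173.01 + 52.53 = 1,225.54 thousand, so u = 52.53/1,225.54 = 4.29%.
After the first change, unemployed and labor force both rise by 125.19 → E = 1,173.01, U = 177.72, labor force = 1,350.73 thousand.
After the second change, unemployed and labor force both fall by 25.76 → E = 1,173.01, U = 151.96, labor force = 1,324.97 thousand.
New unemployment rate = 151.96 / 1,324.97 = 11.47%.
Change = 11.47% − 4.29% = +7.18 percentage points.

The unemployment rate changes by +7.18 percentage points.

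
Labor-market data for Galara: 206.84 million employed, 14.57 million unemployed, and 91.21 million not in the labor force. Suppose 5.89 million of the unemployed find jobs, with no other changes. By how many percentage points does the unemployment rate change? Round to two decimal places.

The unemployment rate changes by −2.66 percentage points.

Initially, labor force = 206.84 + 14.57 = 221.41 million, so u = 14.57/221.41 = 6.58%.
After the change, unemployed falls and employed rises by 5.89; labor force unchanged → E = 212.73, U = 8.68, labor force = 221.41 million.
New unemployment rate = 8.68 / 221.41 = 3.92%.
Change = 3.92% − 6.58% = −2.66 percentage points.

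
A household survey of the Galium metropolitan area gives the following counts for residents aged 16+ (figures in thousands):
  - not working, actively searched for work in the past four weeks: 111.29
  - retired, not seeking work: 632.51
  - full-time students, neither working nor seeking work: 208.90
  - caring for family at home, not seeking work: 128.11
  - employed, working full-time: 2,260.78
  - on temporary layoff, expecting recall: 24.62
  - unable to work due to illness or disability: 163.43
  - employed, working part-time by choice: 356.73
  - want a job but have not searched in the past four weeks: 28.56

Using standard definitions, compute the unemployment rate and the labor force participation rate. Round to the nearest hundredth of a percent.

Unemployment rate ≈ 4.94%; labor force participation rate ≈ 70.33%.

Employed = 2,260.78 + 356.73 = 2,617.51 thousand.
Unemployed = 111.29 + 24.62 = 135.91 thousand (jobless and actively searching, or on temporary layoff).
Labor force = 2,617.51 + 135.91 = 2,753.42 thousand.
Not in labor force = 632.51 + 208.90 + 128.11 + 163.43 + 28.56 = 1,161.51 thousand (those not working and not actively searching are outside the labor force — including those who want a job but have given up searching).
Civilian working-age population = 2,753.42 + 1,161.51 = 3,914.93 thousand.
Unemployment rate = 135.91 / 2,753.42 = 4.94%.
Labor force participation rate = 2,753.42 / 3,914.93 = 70.33%.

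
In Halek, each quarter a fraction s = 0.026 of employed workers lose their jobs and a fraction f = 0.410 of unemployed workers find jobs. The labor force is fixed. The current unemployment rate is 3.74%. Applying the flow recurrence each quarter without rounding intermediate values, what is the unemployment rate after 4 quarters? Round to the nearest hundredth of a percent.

With a fixed labor force, u_{t+1} = u_t + s·(1−u_t) − f·u_t = u_t·(1−s−f) + s.
Here 1−s−f = 0.564 and s = 0.026.
u_1 = 0.037400 × 0.564 + 0.026 = 0.047094.
u_2 = 0.047094 × 0.564 + 0.026 = 0.052561.
u_3 = 0.052561 × 0.564 + 0.026 = 0.055644.
u_4 = 0.055644 × 0.564 + 0.026 = 0.057383.

Unemployment rate after four quarters ≈ 5.74%.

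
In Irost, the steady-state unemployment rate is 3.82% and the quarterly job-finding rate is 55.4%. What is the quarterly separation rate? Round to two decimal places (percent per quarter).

Separation rate ≈ 2.20% per quarter.

From u* = s/(s+f): s = u·f/(1−u).
s = 0.0382 × 55.4 / (1 − 0.0382) = 2.1163 / 0.9618 ≈ 2.20% per quarter.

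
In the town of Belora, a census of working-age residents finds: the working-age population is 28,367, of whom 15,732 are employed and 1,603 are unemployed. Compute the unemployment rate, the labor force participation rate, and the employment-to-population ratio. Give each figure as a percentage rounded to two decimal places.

Unemployment rate ≈ 9.25%; labor force participation rate ≈ 61.11%; employment-population ratio ≈ 55.46%.

Labor force = employed + unemployed = 15,732 + 1,603 = 17,335.
Unemployment rate = 1,603 / 17,335 = 9.25%.
Labor force participation rate = 17,335 / 28,367 = 61.11%.
Employment-population ratio = 15,732 / 28,367 = 55.46%.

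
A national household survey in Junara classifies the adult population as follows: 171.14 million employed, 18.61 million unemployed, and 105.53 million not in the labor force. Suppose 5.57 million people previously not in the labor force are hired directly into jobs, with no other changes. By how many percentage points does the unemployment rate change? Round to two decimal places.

Initially, labor force = 171.14 + 18.61 = 189.75 million, so u = 18.61/189.75 = 9.81%.
After the change, employed and labor force both rise by 5.57; unemployed unchanged → E = 176.71, U = 18.61, labor force = 195.32 million.
New unemployment rate = 18.61 / 195.32 = 9.53%.
Change = 9.53% − 9.81% = −0.28 percentage points.

The unemployment rate changes by −0.28 percentage points.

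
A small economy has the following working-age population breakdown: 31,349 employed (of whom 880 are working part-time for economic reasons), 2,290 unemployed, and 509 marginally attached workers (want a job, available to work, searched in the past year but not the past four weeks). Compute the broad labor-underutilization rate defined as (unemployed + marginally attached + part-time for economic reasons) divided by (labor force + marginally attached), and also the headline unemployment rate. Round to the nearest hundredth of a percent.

Broad underutilization rate ≈ 10.77%; headline unemployment rate ≈ 6.81%.

Labor force = 31,349 + 2,290 = 33,639.
Numerator = 2,290 + 509 + 880 = 3,679.
Denominator = 33,639 + 509 = 34,148.
Broad rate = 3,679 / 34,148 = 10.77%.
Headline unemployment rate = 2,290 / 33,639 = 6.81%.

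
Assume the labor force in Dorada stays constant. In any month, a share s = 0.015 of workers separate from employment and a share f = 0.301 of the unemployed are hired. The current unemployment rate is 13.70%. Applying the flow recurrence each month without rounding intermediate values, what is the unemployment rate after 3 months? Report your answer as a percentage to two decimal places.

With a fixed labor force, u_{t+1} = u_t + s·(1−u_t) − f·u_t = u_t·(1−s−f) + s.
Here 1−s−f = 0.684 and s = 0.015.
u_1 = 0.137000 × 0.684 + 0.015 = 0.108708.
u_2 = 0.108708 × 0.684 + 0.015 = 0.089356.
u_3 = 0.089356 × 0.684 + 0.015 = 0.076120.

Unemployment rate after three months ≈ 7.61%.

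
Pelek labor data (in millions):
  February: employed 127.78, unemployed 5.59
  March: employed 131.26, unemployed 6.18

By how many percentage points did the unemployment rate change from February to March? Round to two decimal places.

The unemployment rate changed by +0.31 percentage points.

February: labor force = 127.78 + 5.59 = 133.37; u = 5.59/133.37 = 4.19%.
March: labor force = 131.26 + 6.18 = 137.44; u = 6.18/137.44 = 4.50%.
Change = 4.50% − 4.19% = +0.31 pp.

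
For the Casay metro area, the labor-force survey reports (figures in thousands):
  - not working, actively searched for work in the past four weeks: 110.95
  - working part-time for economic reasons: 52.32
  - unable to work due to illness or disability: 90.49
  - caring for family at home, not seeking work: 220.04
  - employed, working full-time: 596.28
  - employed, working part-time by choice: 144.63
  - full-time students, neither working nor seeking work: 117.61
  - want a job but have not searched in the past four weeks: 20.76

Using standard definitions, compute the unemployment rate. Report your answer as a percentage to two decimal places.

Employed = 52.32 + 596.28 + 144.63 = 793.23 thousand (anyone who worked, including part-time for economic reasons, counts as employed).
Unemployed = 110.95 thousand.
Labor force = 793.23 + 110.95 = 904.18 thousand.
Unemployment rate = 110.95 / 904.18 = 12.27%.

Unemployment rate ≈ 12.27%.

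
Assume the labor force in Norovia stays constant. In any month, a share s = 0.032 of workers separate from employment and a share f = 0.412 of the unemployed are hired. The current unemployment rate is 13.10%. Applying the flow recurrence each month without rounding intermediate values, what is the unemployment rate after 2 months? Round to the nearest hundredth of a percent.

Unemployment rate after two months ≈ 9.03%.

With a fixed labor force, u_{t+1} = u_t + s·(1−u_t) − f·u_t = u_t·(1−s−f) + s.
Here 1−s−f = 0.556 and s = 0.032.
u_1 = 0.131000 × 0.556 + 0.032 = 0.104836.
u_2 = 0.104836 × 0.556 + 0.032 = 0.090289.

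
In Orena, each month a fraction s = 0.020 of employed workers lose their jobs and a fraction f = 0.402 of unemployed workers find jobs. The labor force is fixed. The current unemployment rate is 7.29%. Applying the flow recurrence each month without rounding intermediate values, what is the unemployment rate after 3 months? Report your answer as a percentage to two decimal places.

Unemployment rate after three months ≈ 5.23%.

With a fixed labor force, u_{t+1} = u_t + s·(1−u_t) − f·u_t = u_t·(1−s−f) + s.
Here 1−s−f = 0.578 and s = 0.020.
u_1 = 0.072900 × 0.578 + 0.020 = 0.062136.
u_2 = 0.062136 × 0.578 + 0.020 = 0.055915.
u_3 = 0.055915 × 0.578 + 0.020 = 0.052319.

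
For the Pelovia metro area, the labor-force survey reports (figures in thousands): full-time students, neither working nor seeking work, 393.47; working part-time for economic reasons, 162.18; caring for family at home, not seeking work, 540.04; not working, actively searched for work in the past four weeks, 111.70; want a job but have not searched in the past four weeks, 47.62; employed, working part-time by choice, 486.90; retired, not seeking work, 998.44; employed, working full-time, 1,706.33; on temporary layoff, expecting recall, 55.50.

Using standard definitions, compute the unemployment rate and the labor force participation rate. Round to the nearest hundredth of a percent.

Unemployment rate ≈ 6.63%; labor force participation rate ≈ 56.03%.

Employed = 162.18 + 486.90 + 1,706.33 = 2,355.41 thousand (anyone who worked, including part-time for economic reasons, counts as employed).
Unemployed = 111.70 + 55.50 = 167.20 thousand (jobless and actively searching, or on temporary layoff).
Labor force = 2,355.41 + 167.20 = 2,522.61 thousand.
Not in labor force = 393.47 + 540.04 + 47.62 + 998.44 = 1,979.57 thousand (those not working and not actively searching are outside the labor force — including those who want a job but have given up searching).
Civilian working-age population = 2,522.61 + 1,979.57 = 4,502.18 thousand.
Unemployment rate = 167.20 / 2,522.61 = 6.63%.
Labor force participation rate = 2,522.61 / 4,502.18 = 56.03%.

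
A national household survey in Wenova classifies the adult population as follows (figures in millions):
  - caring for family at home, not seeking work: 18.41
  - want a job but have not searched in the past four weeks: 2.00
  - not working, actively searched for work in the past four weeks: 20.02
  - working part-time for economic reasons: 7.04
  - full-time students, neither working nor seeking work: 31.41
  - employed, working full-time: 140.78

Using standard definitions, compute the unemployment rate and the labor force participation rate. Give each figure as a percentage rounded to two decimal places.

Employed = 7.04 + 140.78 = 147.82 million (anyone who worked, including part-time for economic reasons, counts as employed).
Unemployed = 20.02 million.
Labor force = 147.82 + 20.02 = 167.84 million.
Not in labor force = 18.41 + 2.00 + 31.41 = 51.82 million (those not working and not actively searching are outside the labor force — including those who want a job but have given up searching).
Civilian working-age population = 167.84 + 51.82 = 219.66 million.
Unemployment rate = 20.02 / 167.84 = 11.93%.
Labor force participation rate = 167.84 / 219.66 = 76.41%.

Unemployment rate ≈ 11.93%; labor force participation rate ≈ 76.41%.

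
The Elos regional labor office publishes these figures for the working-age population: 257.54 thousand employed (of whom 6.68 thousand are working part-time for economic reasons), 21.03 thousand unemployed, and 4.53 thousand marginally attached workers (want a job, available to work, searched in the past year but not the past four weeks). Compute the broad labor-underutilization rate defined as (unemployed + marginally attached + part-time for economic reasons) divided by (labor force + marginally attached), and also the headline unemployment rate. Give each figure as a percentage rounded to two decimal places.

Labor force = 257.54 + 21.03 = 278.57 thousand.
Numerator = 21.03 + 4.53 + 6.68 = 32.24 thousand.
Denominator = 278.57 + 4.53 = 283.10 thousand.
Broad rate = 32.24 / 283.10 = 11.39%.
Headline unemployment rate = 21.03 / 278.57 = 7.55%.

Broad underutilization rate ≈ 11.39%; headline unemployment rate ≈ 7.55%.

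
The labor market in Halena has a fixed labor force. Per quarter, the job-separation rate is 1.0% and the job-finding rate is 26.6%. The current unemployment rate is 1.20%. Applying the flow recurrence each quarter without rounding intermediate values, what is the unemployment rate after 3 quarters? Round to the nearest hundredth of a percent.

Unemployment rate after three quarters ≈ 2.70%.

With a fixed labor force, u_{t+1} = u_t + s·(1−u_t) − f·u_t = u_t·(1−s−f) + s.
Here 1−s−f = 0.724 and s = 0.010.
u_1 = 0.012000 × 0.724 + 0.010 = 0.018688.
u_2 = 0.018688 × 0.724 + 0.010 = 0.023530.
u_3 = 0.023530 × 0.724 + 0.010 = 0.027036.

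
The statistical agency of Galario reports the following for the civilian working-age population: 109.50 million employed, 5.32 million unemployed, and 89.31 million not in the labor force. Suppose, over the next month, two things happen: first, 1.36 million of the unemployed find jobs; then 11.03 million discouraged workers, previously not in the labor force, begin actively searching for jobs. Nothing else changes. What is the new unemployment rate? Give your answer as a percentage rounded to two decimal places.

Initially, labor force = 109.50 + 5.32 = 114.82 million, so u = 5.32/114.82 = 4.63%.
After the first change, unemployed falls and employed rises by 1.36; labor force unchanged → E = 110.86, U = 3.96, labor force = 114.82 million.
After the second change, unemployed and labor force both rise by 11.03 → E = 110.86, U = 14.99, labor force = 125.85 million.
New unemployment rate = 14.99 / 125.85 = 11.91%.

New unemployment rate ≈ 11.91%.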